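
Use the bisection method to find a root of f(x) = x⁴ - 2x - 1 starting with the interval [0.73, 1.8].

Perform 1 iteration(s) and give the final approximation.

f(x) = x⁴ - 2x - 1
Initial interval: [0.73, 1.8]

Iteration 1:
  c_1 = (0.730000 + 1.800000)/2 = 1.265000
  f(c_1) = f(1.265000) = -0.969280
  f(a) × f(c) ≥ 0, new interval: [1.265000, 1.800000]

After 1 iteration(s), the approximation is c_1 = 1.265000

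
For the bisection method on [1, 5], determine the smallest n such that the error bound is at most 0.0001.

We need (b-a)/2^n ≤ 0.0001
(5 - 1)/2^n ≤ 0.0001
4/2^n ≤ 0.0001
2^n ≥ 40000
n ≥ log₂(40000) = 15.29
n ≥ 16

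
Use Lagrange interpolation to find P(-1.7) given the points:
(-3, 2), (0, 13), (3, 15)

Lagrange interpolation formula:
P(x) = Σ yᵢ × Lᵢ(x)
where Lᵢ(x) = Π_{j≠i} (x - xⱼ)/(xᵢ - xⱼ)

L_0(-1.7) = (-1.7 - 0)/(-3 - 0) × (-1.7 - 3)/(-3 - 3) = 0.443889
L_1(-1.7) = (-1.7 - (-3))/(0 - (-3)) × (-1.7 - 3)/(0 - 3) = 0.678889
L_2(-1.7) = (-1.7 - (-3))/(3 - (-3)) × (-1.7 - 0)/(3 - 0) = -0.122778

P(-1.7) = 2×L_0(-1.7) + 13×L_1(-1.7) + 15×L_2(-1.7)
P(-1.7) = 7.871667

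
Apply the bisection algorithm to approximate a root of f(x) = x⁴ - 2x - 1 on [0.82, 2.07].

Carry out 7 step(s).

f(x) = x⁴ - 2x - 1
Initial interval: [0.82, 2.07]

Iteration 1:
  c_1 = (0.820000 + 2.070000)/2 = 1.445000
  f(c_1) = f(1.445000) = 0.469848
  f(a) × f(c) < 0, new interval: [0.820000, 1.445000]
Iteration 2:
  c_2 = (0.820000 + 1.445000)/2 = 1.132500
  f(c_2) = f(1.132500) = -1.620049
  f(a) × f(c) ≥ 0, new interval: [1.132500, 1.445000]
Iteration 3:
  c_3 = (1.132500 + 1.445000)/2 = 1.288750
  f(c_3) = f(1.288750) = -0.818989
  f(a) × f(c) ≥ 0, new interval: [1.288750, 1.445000]
Iteration 4:
  c_4 = (1.288750 + 1.445000)/2 = 1.366875
  f(c_4) = f(1.366875) = -0.243028
  f(a) × f(c) ≥ 0, new interval: [1.366875, 1.445000]
Iteration 5:
  c_5 = (1.366875 + 1.445000)/2 = 1.405937
  f(c_5) = f(1.405937) = 0.095311
  f(a) × f(c) < 0, new interval: [1.366875, 1.405937]
Iteration 6:
  c_6 = (1.366875 + 1.405937)/2 = 1.386406
  f(c_6) = f(1.386406) = -0.078258
  f(a) × f(c) ≥ 0, new interval: [1.386406, 1.405937]
Iteration 7:
  c_7 = (1.386406 + 1.405937)/2 = 1.396172
  f(c_7) = f(1.396172) = 0.007411
  f(a) × f(c) < 0, new interval: [1.386406, 1.396172]

After 7 iteration(s), the approximation is c_7 = 1.396172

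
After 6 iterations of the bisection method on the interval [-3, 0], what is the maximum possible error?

Bisection error bound: |error| ≤ (b-a)/2^n
|error| ≤ (0 - (-3))/2^6 = 3/2^6
|error| ≤ 0.0468750000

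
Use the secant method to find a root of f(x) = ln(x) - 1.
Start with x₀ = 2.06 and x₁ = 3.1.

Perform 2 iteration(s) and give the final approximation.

f(x) = ln(x) - 1
x₀ = 2.06, x₁ = 3.1

Secant formula: x_{n+1} = x_n - f(x_n)(x_n - x_{n-1})/(f(x_n) - f(x_{n-1}))

Iteration 1:
  f(2.060000) = -0.277294
  f(3.100000) = 0.131402
  x_2 = 3.100000 - 0.131402×(3.100000 - 2.060000)/(0.131402 - (-0.277294))
       = 2.765624
Iteration 2:
  f(3.100000) = 0.131402
  f(2.765624) = 0.017266
  x_3 = 2.765624 - 0.017266×(2.765624 - 3.100000)/(0.017266 - 0.131402)
       = 2.715040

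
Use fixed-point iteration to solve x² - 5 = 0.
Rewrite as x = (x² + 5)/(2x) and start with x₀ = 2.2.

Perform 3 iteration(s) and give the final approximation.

Equation: x² - 5 = 0
Fixed-point form: x = (x² + 5)/(2x)
x₀ = 2.2

x_1 = g(2.200000) = 2.236364
x_2 = g(2.236364) = 2.236068
x_3 = g(2.236068) = 2.236068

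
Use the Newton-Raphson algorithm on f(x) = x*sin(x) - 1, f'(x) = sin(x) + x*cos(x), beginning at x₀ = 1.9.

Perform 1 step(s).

f(x) = x*sin(x) - 1
f'(x) = sin(x) + x*cos(x)
x₀ = 1.9

Newton-Raphson formula: x_{n+1} = x_n - f(x_n)/f'(x_n)

Iteration 1:
  f(1.900000) = 0.797970
  f'(1.900000) = 0.332050
  x_1 = 1.900000 - 0.797970/0.332050 = -0.503163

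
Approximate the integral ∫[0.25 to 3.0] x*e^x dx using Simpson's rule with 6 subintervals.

f(x) = x*e^x
a = 0.25, b = 3.0, n = 6
h = (b - a)/n = 0.458333

Simpson's rule: (h/3)[f(x₀) + 4f(x₁) + 2f(x₂) + ... + f(xₙ)]

x_0 = 0.2500, f(x_0) = 0.321006, coefficient = 1
x_1 = 0.7083, f(x_1) = 1.438345, coefficient = 4
x_2 = 1.1667, f(x_2) = 3.746482, coefficient = 2
x_3 = 1.6250, f(x_3) = 8.252431, coefficient = 4
x_4 = 2.0833, f(x_4) = 16.731656, coefficient = 2
x_5 = 2.5417, f(x_5) = 32.281254, coefficient = 4
x_6 = 3.0000, f(x_6) = 60.256611, coefficient = 1

I ≈ (0.458333/3) × 269.422014 = 41.161697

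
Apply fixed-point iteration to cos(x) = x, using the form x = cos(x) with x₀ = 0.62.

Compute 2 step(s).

Equation: cos(x) = x
Fixed-point form: x = cos(x)
x₀ = 0.62

x_1 = g(0.620000) = 0.813878
x_2 = g(0.813878) = 0.686684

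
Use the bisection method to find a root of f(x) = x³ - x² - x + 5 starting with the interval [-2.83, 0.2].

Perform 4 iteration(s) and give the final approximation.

f(x) = x³ - x² - x + 5
Initial interval: [-2.83, 0.2]

Iteration 1:
  c_1 = (-2.830000 + 0.200000)/2 = -1.315000
  f(c_1) = f(-1.315000) = 2.311844
  f(a) × f(c) < 0, new interval: [-2.830000, -1.315000]
Iteration 2:
  c_2 = (-2.830000 + (-1.315000))/2 = -2.072500
  f(c_2) = f(-2.072500) = -6.124675
  f(a) × f(c) ≥ 0, new interval: [-2.072500, -1.315000]
Iteration 3:
  c_3 = (-2.072500 + (-1.315000))/2 = -1.693750
  f(c_3) = f(-1.693750) = -1.034051
  f(a) × f(c) ≥ 0, new interval: [-1.693750, -1.315000]
Iteration 4:
  c_4 = (-1.693750 + (-1.315000))/2 = -1.504375
  f(c_4) = f(-1.504375) = 0.836613
  f(a) × f(c) < 0, new interval: [-1.693750, -1.504375]

After 4 iteration(s), the approximation is c_4 = -1.504375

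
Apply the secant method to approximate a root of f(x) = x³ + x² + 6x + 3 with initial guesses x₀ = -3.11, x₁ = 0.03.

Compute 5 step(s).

f(x) = x³ + x² + 6x + 3
x₀ = -3.11, x₁ = 0.03

Secant formula: x_{n+1} = x_n - f(x_n)(x_n - x_{n-1})/(f(x_n) - f(x_{n-1}))

Iteration 1:
  f(-3.110000) = -36.068131
  f(0.030000) = 3.180927
  x_2 = 0.030000 - 3.180927×(0.030000 - (-3.110000))/(3.180927 - (-36.068131))
       = -0.224480
Iteration 2:
  f(0.030000) = 3.180927
  f(-0.224480) = 1.692198
  x_3 = -0.224480 - 1.692198×(-0.224480 - 0.030000)/(1.692198 - 3.180927)
       = -0.513741
Iteration 3:
  f(-0.224480) = 1.692198
  f(-0.513741) = 0.045892
  x_4 = -0.513741 - 0.045892×(-0.513741 - (-0.224480))/(0.045892 - 1.692198)
       = -0.521804
Iteration 4:
  f(-0.513741) = 0.045892
  f(-0.521804) = -0.000623
  x_5 = -0.521804 - (-0.000623)×(-0.521804 - (-0.513741))/(-0.000623 - 0.045892)
       = -0.521696
Iteration 5:
  f(-0.521804) = -0.000623
  f(-0.521696) = 0.000000
  x_6 = -0.521696 - 0.000000×(-0.521696 - (-0.521804))/(0.000000 - (-0.000623))
       = -0.521696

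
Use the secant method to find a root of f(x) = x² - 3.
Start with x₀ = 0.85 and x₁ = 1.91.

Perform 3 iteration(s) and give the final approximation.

f(x) = x² - 3
x₀ = 0.85, x₁ = 1.91

Secant formula: x_{n+1} = x_n - f(x_n)(x_n - x_{n-1})/(f(x_n) - f(x_{n-1}))

Iteration 1:
  f(0.850000) = -2.277500
  f(1.910000) = 0.648100
  x_2 = 1.910000 - 0.648100×(1.910000 - 0.850000)/(0.648100 - (-2.277500))
       = 1.675181
Iteration 2:
  f(1.910000) = 0.648100
  f(1.675181) = -0.193768
  x_3 = 1.675181 - (-0.193768)×(1.675181 - 1.910000)/(-0.193768 - 0.648100)
       = 1.729228
Iteration 3:
  f(1.675181) = -0.193768
  f(1.729228) = -0.009770
  x_4 = 1.729228 - (-0.009770)×(1.729228 - 1.675181)/(-0.009770 - (-0.193768))
       = 1.732098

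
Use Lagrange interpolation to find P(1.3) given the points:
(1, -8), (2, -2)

Lagrange interpolation formula:
P(x) = Σ yᵢ × Lᵢ(x)
where Lᵢ(x) = Π_{j≠i} (x - xⱼ)/(xᵢ - xⱼ)

L_0(1.3) = (1.3 - 2)/(1 - 2) = 0.700000
L_1(1.3) = (1.3 - 1)/(2 - 1) = 0.300000

P(1.3) = (-8)×L_0(1.3) + (-2)×L_1(1.3)
P(1.3) = -6.200000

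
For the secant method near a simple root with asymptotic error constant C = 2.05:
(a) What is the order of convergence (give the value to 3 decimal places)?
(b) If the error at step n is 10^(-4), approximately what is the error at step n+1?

(a) Secant method has superlinear convergence with order φ = (1+√5)/2 ≈ 1.618.
    This means |e_{n+1}| ≈ C|e_n|^1.618.

(b) With |e_n| = 10^(-4) and C = 2.05:
    |e_{n+1}| ≈ 2.05 × (10^(-4))^1.618 = 2.05 × 10^(-6.47)

(a) ≈ 1.618 (golden ratio); (b) |e_{n+1}| ≈ 6.912e-07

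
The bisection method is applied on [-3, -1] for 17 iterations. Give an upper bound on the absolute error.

Bisection error bound: |error| ≤ (b-a)/2^n
|error| ≤ (-1 - (-3))/2^17 = 2/2^17
|error| ≤ 0.0000152588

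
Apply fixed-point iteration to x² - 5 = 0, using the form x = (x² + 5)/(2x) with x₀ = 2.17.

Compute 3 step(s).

Equation: x² - 5 = 0
Fixed-point form: x = (x² + 5)/(2x)
x₀ = 2.17

x_1 = g(2.170000) = 2.237074
x_2 = g(2.237074) = 2.236068
x_3 = g(2.236068) = 2.236068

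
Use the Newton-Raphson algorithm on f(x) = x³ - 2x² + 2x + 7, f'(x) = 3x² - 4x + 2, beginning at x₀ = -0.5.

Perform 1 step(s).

f(x) = x³ - 2x² + 2x + 7
f'(x) = 3x² - 4x + 2
x₀ = -0.5

Newton-Raphson formula: x_{n+1} = x_n - f(x_n)/f'(x_n)

Iteration 1:
  f(-0.500000) = 5.375000
  f'(-0.500000) = 4.750000
  x_1 = -0.500000 - 5.375000/4.750000 = -1.631579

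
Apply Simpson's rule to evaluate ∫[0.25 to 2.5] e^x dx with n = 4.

f(x) = e^x
a = 0.25, b = 2.5, n = 4
h = (b - a)/n = 0.562500

Simpson's rule: (h/3)[f(x₀) + 4f(x₁) + 2f(x₂) + ... + f(xₙ)]

x_0 = 0.2500, f(x_0) = 1.284025, coefficient = 1
x_1 = 0.8125, f(x_1) = 2.253535, coefficient = 4
x_2 = 1.3750, f(x_2) = 3.955077, coefficient = 2
x_3 = 1.9375, f(x_3) = 6.941376, coefficient = 4
x_4 = 2.5000, f(x_4) = 12.182494, coefficient = 1

I ≈ (0.562500/3) × 58.156315 = 10.904309
Exact value: 10.898469
Error: 0.005841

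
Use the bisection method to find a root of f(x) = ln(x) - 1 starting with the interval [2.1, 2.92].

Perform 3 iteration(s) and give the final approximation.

f(x) = ln(x) - 1
Initial interval: [2.1, 2.92]

Iteration 1:
  c_1 = (2.100000 + 2.920000)/2 = 2.510000
  f(c_1) = f(2.510000) = -0.079717
  f(a) × f(c) ≥ 0, new interval: [2.510000, 2.920000]
Iteration 2:
  c_2 = (2.510000 + 2.920000)/2 = 2.715000
  f(c_2) = f(2.715000) = -0.001208
  f(a) × f(c) ≥ 0, new interval: [2.715000, 2.920000]
Iteration 3:
  c_3 = (2.715000 + 2.920000)/2 = 2.817500
  f(c_3) = f(2.817500) = 0.035850
  f(a) × f(c) < 0, new interval: [2.715000, 2.817500]

After 3 iteration(s), the approximation is c_3 = 2.817500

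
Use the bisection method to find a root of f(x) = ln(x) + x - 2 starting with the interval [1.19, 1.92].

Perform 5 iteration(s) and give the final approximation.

f(x) = ln(x) + x - 2
Initial interval: [1.19, 1.92]

Iteration 1:
  c_1 = (1.190000 + 1.920000)/2 = 1.555000
  f(c_1) = f(1.555000) = -0.003524
  f(a) × f(c) ≥ 0, new interval: [1.555000, 1.920000]
Iteration 2:
  c_2 = (1.555000 + 1.920000)/2 = 1.737500
  f(c_2) = f(1.737500) = 0.289947
  f(a) × f(c) < 0, new interval: [1.555000, 1.737500]
Iteration 3:
  c_3 = (1.555000 + 1.737500)/2 = 1.646250
  f(c_3) = f(1.646250) = 0.144750
  f(a) × f(c) < 0, new interval: [1.555000, 1.646250]
Iteration 4:
  c_4 = (1.555000 + 1.646250)/2 = 1.600625
  f(c_4) = f(1.600625) = 0.071019
  f(a) × f(c) < 0, new interval: [1.555000, 1.600625]
Iteration 5:
  c_5 = (1.555000 + 1.600625)/2 = 1.577812
  f(c_5) = f(1.577812) = 0.033852
  f(a) × f(c) < 0, new interval: [1.555000, 1.577812]

After 5 iteration(s), the approximation is c_5 = 1.577812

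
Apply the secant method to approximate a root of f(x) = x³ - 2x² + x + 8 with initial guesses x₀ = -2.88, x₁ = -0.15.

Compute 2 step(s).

f(x) = x³ - 2x² + x + 8
x₀ = -2.88, x₁ = -0.15

Secant formula: x_{n+1} = x_n - f(x_n)(x_n - x_{n-1})/(f(x_n) - f(x_{n-1}))

Iteration 1:
  f(-2.880000) = -35.356672
  f(-0.150000) = 7.801625
  x_2 = -0.150000 - 7.801625×(-0.150000 - (-2.880000))/(7.801625 - (-35.356672))
       = -0.643496
Iteration 2:
  f(-0.150000) = 7.801625
  f(-0.643496) = 6.261868
  x_3 = -0.643496 - 6.261868×(-0.643496 - (-0.150000))/(6.261868 - 7.801625)
       = -2.650439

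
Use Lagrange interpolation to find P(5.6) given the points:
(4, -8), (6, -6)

Lagrange interpolation formula:
P(x) = Σ yᵢ × Lᵢ(x)
where Lᵢ(x) = Π_{j≠i} (x - xⱼ)/(xᵢ - xⱼ)

L_0(5.6) = (5.6 - 6)/(4 - 6) = 0.200000
L_1(5.6) = (5.6 - 4)/(6 - 4) = 0.800000

P(5.6) = (-8)×L_0(5.6) + (-6)×L_1(5.6)
P(5.6) = -6.400000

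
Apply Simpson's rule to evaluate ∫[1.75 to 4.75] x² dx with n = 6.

f(x) = x²
a = 1.75, b = 4.75, n = 6
h = (b - a)/n = 0.500000

Simpson's rule: (h/3)[f(x₀) + 4f(x₁) + 2f(x₂) + ... + f(xₙ)]

x_0 = 1.7500, f(x_0) = 3.062500, coefficient = 1
x_1 = 2.2500, f(x_1) = 5.062500, coefficient = 4
x_2 = 2.7500, f(x_2) = 7.562500, coefficient = 2
x_3 = 3.2500, f(x_3) = 10.562500, coefficient = 4
x_4 = 3.7500, f(x_4) = 14.062500, coefficient = 2
x_5 = 4.2500, f(x_5) = 18.062500, coefficient = 4
x_6 = 4.7500, f(x_6) = 22.562500, coefficient = 1

I ≈ (0.500000/3) × 203.625000 = 33.937500
Exact value: 33.937500
Error: 0.000000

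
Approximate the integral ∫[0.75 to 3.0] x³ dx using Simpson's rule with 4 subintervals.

f(x) = x³
a = 0.75, b = 3.0, n = 4
h = (b - a)/n = 0.562500

Simpson's rule: (h/3)[f(x₀) + 4f(x₁) + 2f(x₂) + ... + f(xₙ)]

x_0 = 0.7500, f(x_0) = 0.421875, coefficient = 1
x_1 = 1.3125, f(x_1) = 2.260986, coefficient = 4
x_2 = 1.8750, f(x_2) = 6.591797, coefficient = 2
x_3 = 2.4375, f(x_3) = 14.482178, coefficient = 4
x_4 = 3.0000, f(x_4) = 27.000000, coefficient = 1

I ≈ (0.562500/3) × 107.578125 = 20.170898
Exact value: 20.170898
Error: 0.000000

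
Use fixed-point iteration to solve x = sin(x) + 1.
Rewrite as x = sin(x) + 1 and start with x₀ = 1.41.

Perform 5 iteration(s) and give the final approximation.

Equation: x = sin(x) + 1
Fixed-point form: x = sin(x) + 1
x₀ = 1.41

x_1 = g(1.410000) = 1.987100
x_2 = g(1.987100) = 1.914590
x_3 = g(1.914590) = 1.941483
x_4 = g(1.941483) = 1.932079
x_5 = g(1.932079) = 1.935444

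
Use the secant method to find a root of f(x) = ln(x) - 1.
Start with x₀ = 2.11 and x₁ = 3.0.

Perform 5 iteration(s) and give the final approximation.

f(x) = ln(x) - 1
x₀ = 2.11, x₁ = 3.0

Secant formula: x_{n+1} = x_n - f(x_n)(x_n - x_{n-1})/(f(x_n) - f(x_{n-1}))

Iteration 1:
  f(2.110000) = -0.253312
  f(3.000000) = 0.098612
  x_2 = 3.000000 - 0.098612×(3.000000 - 2.110000)/(0.098612 - (-0.253312))
       = 2.750614
Iteration 2:
  f(3.000000) = 0.098612
  f(2.750614) = 0.011824
  x_3 = 2.750614 - 0.011824×(2.750614 - 3.000000)/(0.011824 - 0.098612)
       = 2.716637
Iteration 3:
  f(2.750614) = 0.011824
  f(2.716637) = -0.000605
  x_4 = 2.716637 - (-0.000605)×(2.716637 - 2.750614)/(-0.000605 - 0.011824)
       = 2.718292
Iteration 4:
  f(2.716637) = -0.000605
  f(2.718292) = 0.000004
  x_5 = 2.718292 - 0.000004×(2.718292 - 2.716637)/(0.000004 - (-0.000605))
       = 2.718282
Iteration 5:
  f(2.718292) = 0.000004
  f(2.718282) = 0.000000
  x_6 = 2.718282 - 0.000000×(2.718282 - 2.718292)/(0.000000 - 0.000004)
       = 2.718282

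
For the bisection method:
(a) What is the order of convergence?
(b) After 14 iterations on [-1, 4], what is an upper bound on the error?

(a) Bisection has linear (order 1) convergence; the error is halved each step.

(b) Error bound = (b-a)/2^n = (4 - (-1))/2^{14}
    = 5/2^{14}

(a) 1 (linear); (b) error ≤ 3.05e-04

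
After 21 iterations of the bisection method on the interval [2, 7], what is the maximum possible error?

Bisection error bound: |error| ≤ (b-a)/2^n
|error| ≤ (7 - 2)/2^21 = 5/2^21
|error| ≤ 0.0000023842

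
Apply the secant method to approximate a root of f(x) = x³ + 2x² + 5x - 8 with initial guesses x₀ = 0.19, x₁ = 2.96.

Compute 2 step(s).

f(x) = x³ + 2x² + 5x - 8
x₀ = 0.19, x₁ = 2.96

Secant formula: x_{n+1} = x_n - f(x_n)(x_n - x_{n-1})/(f(x_n) - f(x_{n-1}))

Iteration 1:
  f(0.190000) = -6.970941
  f(2.960000) = 50.257536
  x_2 = 2.960000 - 50.257536×(2.960000 - 0.190000)/(50.257536 - (-6.970941))
       = 0.527411
Iteration 2:
  f(2.960000) = 50.257536
  f(0.527411) = -4.659916
  x_3 = 0.527411 - (-4.659916)×(0.527411 - 2.960000)/(-4.659916 - 50.257536)
       = 0.733824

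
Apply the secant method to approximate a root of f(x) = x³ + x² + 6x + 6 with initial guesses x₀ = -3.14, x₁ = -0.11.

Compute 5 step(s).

f(x) = x³ + x² + 6x + 6
x₀ = -3.14, x₁ = -0.11

Secant formula: x_{n+1} = x_n - f(x_n)(x_n - x_{n-1})/(f(x_n) - f(x_{n-1}))

Iteration 1:
  f(-3.140000) = -33.939544
  f(-0.110000) = 5.350769
  x_2 = -0.110000 - 5.350769×(-0.110000 - (-3.140000))/(5.350769 - (-33.939544))
       = -0.522642
Iteration 2:
  f(-0.110000) = 5.350769
  f(-0.522642) = 2.994541
  x_3 = -0.522642 - 2.994541×(-0.522642 - (-0.110000))/(2.994541 - 5.350769)
       = -1.047070
Iteration 3:
  f(-0.522642) = 2.994541
  f(-1.047070) = -0.334029
  x_4 = -1.047070 - (-0.334029)×(-1.047070 - (-0.522642))/(-0.334029 - 2.994541)
       = -0.994443
Iteration 4:
  f(-1.047070) = -0.334029
  f(-0.994443) = 0.038837
  x_5 = -0.994443 - 0.038837×(-0.994443 - (-1.047070))/(0.038837 - (-0.334029))
       = -0.999925
Iteration 5:
  f(-0.994443) = 0.038837
  f(-0.999925) = 0.000528
  x_6 = -0.999925 - 0.000528×(-0.999925 - (-0.994443))/(0.000528 - 0.038837)
       = -1.000000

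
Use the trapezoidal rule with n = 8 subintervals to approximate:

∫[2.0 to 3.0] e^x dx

f(x) = e^x
a = 2.0, b = 3.0, n = 8
h = (b - a)/n = 0.125000

Trapezoidal rule: (h/2)[f(x₀) + 2f(x₁) + 2f(x₂) + ... + f(xₙ)]

x_0 = 2.0000, f(x_0) = 7.389056, coefficient = 1
x_1 = 2.1250, f(x_1) = 8.372897, coefficient = 2
x_2 = 2.2500, f(x_2) = 9.487736, coefficient = 2
x_3 = 2.3750, f(x_3) = 10.751013, coefficient = 2
x_4 = 2.5000, f(x_4) = 12.182494, coefficient = 2
x_5 = 2.6250, f(x_5) = 13.804574, coefficient = 2
x_6 = 2.7500, f(x_6) = 15.642632, coefficient = 2
x_7 = 2.8750, f(x_7) = 17.725424, coefficient = 2
x_8 = 3.0000, f(x_8) = 20.085537, coefficient = 1

I ≈ (0.125000/2) × 203.408134 = 12.713008
Exact value: 12.696481
Error: 0.016528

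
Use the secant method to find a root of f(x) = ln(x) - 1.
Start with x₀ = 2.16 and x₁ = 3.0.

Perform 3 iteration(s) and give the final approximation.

f(x) = ln(x) - 1
x₀ = 2.16, x₁ = 3.0

Secant formula: x_{n+1} = x_n - f(x_n)(x_n - x_{n-1})/(f(x_n) - f(x_{n-1}))

Iteration 1:
  f(2.160000) = -0.229892
  f(3.000000) = 0.098612
  x_2 = 3.000000 - 0.098612×(3.000000 - 2.160000)/(0.098612 - (-0.229892))
       = 2.747844
Iteration 2:
  f(3.000000) = 0.098612
  f(2.747844) = 0.010817
  x_3 = 2.747844 - 0.010817×(2.747844 - 3.000000)/(0.010817 - 0.098612)
       = 2.716778
Iteration 3:
  f(2.747844) = 0.010817
  f(2.716778) = -0.000553
  x_4 = 2.716778 - (-0.000553)×(2.716778 - 2.747844)/(-0.000553 - 0.010817)
       = 2.718290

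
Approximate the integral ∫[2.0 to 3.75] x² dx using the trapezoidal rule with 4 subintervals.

f(x) = x²
a = 2.0, b = 3.75, n = 4
h = (b - a)/n = 0.437500

Trapezoidal rule: (h/2)[f(x₀) + 2f(x₁) + 2f(x₂) + ... + f(xₙ)]

x_0 = 2.0000, f(x_0) = 4.000000, coefficient = 1
x_1 = 2.4375, f(x_1) = 5.941406, coefficient = 2
x_2 = 2.8750, f(x_2) = 8.265625, coefficient = 2
x_3 = 3.3125, f(x_3) = 10.972656, coefficient = 2
x_4 = 3.7500, f(x_4) = 14.062500, coefficient = 1

I ≈ (0.437500/2) × 68.421875 = 14.967285
Exact value: 14.911458
Error: 0.055827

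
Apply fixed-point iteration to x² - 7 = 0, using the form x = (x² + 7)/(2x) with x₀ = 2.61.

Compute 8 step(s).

Equation: x² - 7 = 0
Fixed-point form: x = (x² + 7)/(2x)
x₀ = 2.61

x_1 = g(2.610000) = 2.645996
x_2 = g(2.645996) = 2.645751
x_3 = g(2.645751) = 2.645751
x_4 = g(2.645751) = 2.645751
x_5 = g(2.645751) = 2.645751
x_6 = g(2.645751) = 2.645751
x_7 = g(2.645751) = 2.645751
x_8 = g(2.645751) = 2.645751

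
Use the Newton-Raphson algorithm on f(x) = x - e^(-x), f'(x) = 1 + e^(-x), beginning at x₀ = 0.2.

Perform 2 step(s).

f(x) = x - e^(-x)
f'(x) = 1 + e^(-x)
x₀ = 0.2

Newton-Raphson formula: x_{n+1} = x_n - f(x_n)/f'(x_n)

Iteration 1:
  f(0.200000) = -0.618731
  f'(0.200000) = 1.818731
  x_1 = 0.200000 - (-0.618731)/1.818731 = 0.540199
Iteration 2:
  f(0.540199) = -0.042433
  f'(0.540199) = 1.582632
  x_2 = 0.540199 - (-0.042433)/1.582632 = 0.567011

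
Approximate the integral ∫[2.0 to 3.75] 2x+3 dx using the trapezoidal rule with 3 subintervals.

f(x) = 2x+3
a = 2.0, b = 3.75, n = 3
h = (b - a)/n = 0.583333

Trapezoidal rule: (h/2)[f(x₀) + 2f(x₁) + 2f(x₂) + ... + f(xₙ)]

x_0 = 2.0000, f(x_0) = 7.000000, coefficient = 1
x_1 = 2.5833, f(x_1) = 8.166667, coefficient = 2
x_2 = 3.1667, f(x_2) = 9.333333, coefficient = 2
x_3 = 3.7500, f(x_3) = 10.500000, coefficient = 1

I ≈ (0.583333/2) × 52.500000 = 15.312500
Exact value: 15.312500
Error: 0.000000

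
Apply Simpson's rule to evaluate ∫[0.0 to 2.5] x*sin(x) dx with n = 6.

f(x) = x*sin(x)
a = 0.0, b = 2.5, n = 6
h = (b - a)/n = 0.416667

Simpson's rule: (h/3)[f(x₀) + 4f(x₁) + 2f(x₂) + ... + f(xₙ)]

x_0 = 0.0000, f(x_0) = 0.000000, coefficient = 1
x_1 = 0.4167, f(x_1) = 0.168631, coefficient = 4
x_2 = 0.8333, f(x_2) = 0.616814, coefficient = 2
x_3 = 1.2500, f(x_3) = 1.186231, coefficient = 4
x_4 = 1.6667, f(x_4) = 1.659013, coefficient = 2
x_5 = 2.0833, f(x_5) = 1.815632, coefficient = 4
x_6 = 2.5000, f(x_6) = 1.496180, coefficient = 1

I ≈ (0.416667/3) × 18.729809 = 2.601362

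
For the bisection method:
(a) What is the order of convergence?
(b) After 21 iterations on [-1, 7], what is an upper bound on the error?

(a) Bisection has linear (order 1) convergence; the error is halved each step.

(b) Error bound = (b-a)/2^n = (7 - (-1))/2^{21}
    = 8/2^{21}

(a) 1 (linear); (b) error ≤ 3.81e-06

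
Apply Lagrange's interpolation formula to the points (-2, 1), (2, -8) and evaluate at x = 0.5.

Lagrange interpolation formula:
P(x) = Σ yᵢ × Lᵢ(x)
where Lᵢ(x) = Π_{j≠i} (x - xⱼ)/(xᵢ - xⱼ)

L_0(0.5) = (0.5 - 2)/(-2 - 2) = 0.375000
L_1(0.5) = (0.5 - (-2))/(2 - (-2)) = 0.625000

P(0.5) = 1×L_0(0.5) + (-8)×L_1(0.5)
P(0.5) = -4.625000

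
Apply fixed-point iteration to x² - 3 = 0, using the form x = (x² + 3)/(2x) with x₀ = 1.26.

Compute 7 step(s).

Equation: x² - 3 = 0
Fixed-point form: x = (x² + 3)/(2x)
x₀ = 1.26

x_1 = g(1.260000) = 1.820476
x_2 = g(1.820476) = 1.734198
x_3 = g(1.734198) = 1.732052
x_4 = g(1.732052) = 1.732051
x_5 = g(1.732051) = 1.732051
x_6 = g(1.732051) = 1.732051
x_7 = g(1.732051) = 1.732051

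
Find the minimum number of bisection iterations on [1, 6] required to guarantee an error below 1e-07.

We need (b-a)/2^n ≤ 1e-07
(6 - 1)/2^n ≤ 1e-07
5/2^n ≤ 1e-07
2^n ≥ 50000000
n ≥ log₂(50000000) = 25.58
n ≥ 26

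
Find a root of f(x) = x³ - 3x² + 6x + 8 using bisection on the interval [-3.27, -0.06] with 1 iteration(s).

f(x) = x³ - 3x² + 6x + 8
Initial interval: [-3.27, -0.06]

Iteration 1:
  c_1 = (-3.270000 + (-0.060000))/2 = -1.665000
  f(c_1) = f(-1.665000) = -14.922430
  f(a) × f(c) ≥ 0, new interval: [-1.665000, -0.060000]

After 1 iteration(s), the approximation is c_1 = -1.665000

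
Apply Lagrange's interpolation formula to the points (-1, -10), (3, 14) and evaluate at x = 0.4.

Lagrange interpolation formula:
P(x) = Σ yᵢ × Lᵢ(x)
where Lᵢ(x) = Π_{j≠i} (x - xⱼ)/(xᵢ - xⱼ)

L_0(0.4) = (0.4 - 3)/(-1 - 3) = 0.650000
L_1(0.4) = (0.4 - (-1))/(3 - (-1)) = 0.350000

P(0.4) = (-10)×L_0(0.4) + 14×L_1(0.4)
P(0.4) = -1.600000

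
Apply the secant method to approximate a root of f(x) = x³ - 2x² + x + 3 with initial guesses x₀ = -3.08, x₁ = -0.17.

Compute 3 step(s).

f(x) = x³ - 2x² + x + 3
x₀ = -3.08, x₁ = -0.17

Secant formula: x_{n+1} = x_n - f(x_n)(x_n - x_{n-1})/(f(x_n) - f(x_{n-1}))

Iteration 1:
  f(-3.080000) = -48.270912
  f(-0.170000) = 2.767287
  x_2 = -0.170000 - 2.767287×(-0.170000 - (-3.080000))/(2.767287 - (-48.270912))
       = -0.327780
Iteration 2:
  f(-0.170000) = 2.767287
  f(-0.327780) = 2.422124
  x_3 = -0.327780 - 2.422124×(-0.327780 - (-0.170000))/(2.422124 - 2.767287)
       = -1.434975
Iteration 3:
  f(-0.327780) = 2.422124
  f(-1.434975) = -5.508112
  x_4 = -1.434975 - (-5.508112)×(-1.434975 - (-0.327780))/(-5.508112 - 2.422124)
       = -0.665949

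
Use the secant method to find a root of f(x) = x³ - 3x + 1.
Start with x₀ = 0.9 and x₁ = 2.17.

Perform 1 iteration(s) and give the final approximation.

f(x) = x³ - 3x + 1
x₀ = 0.9, x₁ = 2.17

Secant formula: x_{n+1} = x_n - f(x_n)(x_n - x_{n-1})/(f(x_n) - f(x_{n-1}))

Iteration 1:
  f(0.900000) = -0.971000
  f(2.170000) = 4.708313
  x_2 = 2.170000 - 4.708313×(2.170000 - 0.900000)/(4.708313 - (-0.971000))
       = 1.117134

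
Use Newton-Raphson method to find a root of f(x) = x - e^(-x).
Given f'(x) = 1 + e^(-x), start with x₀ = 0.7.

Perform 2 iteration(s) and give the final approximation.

f(x) = x - e^(-x)
f'(x) = 1 + e^(-x)
x₀ = 0.7

Newton-Raphson formula: x_{n+1} = x_n - f(x_n)/f'(x_n)

Iteration 1:
  f(0.700000) = 0.203415
  f'(0.700000) = 1.496585
  x_1 = 0.700000 - 0.203415/1.496585 = 0.564081
Iteration 2:
  f(0.564081) = -0.004802
  f'(0.564081) = 1.568883
  x_2 = 0.564081 - (-0.004802)/1.568883 = 0.567142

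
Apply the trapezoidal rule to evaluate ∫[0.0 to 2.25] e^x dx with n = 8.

f(x) = e^x
a = 0.0, b = 2.25, n = 8
h = (b - a)/n = 0.281250

Trapezoidal rule: (h/2)[f(x₀) + 2f(x₁) + 2f(x₂) + ... + f(xₙ)]

x_0 = 0.0000, f(x_0) = 1.000000, coefficient = 1
x_1 = 0.2812, f(x_1) = 1.324785, coefficient = 2
x_2 = 0.5625, f(x_2) = 1.755055, coefficient = 2
x_3 = 0.8438, f(x_3) = 2.325070, coefficient = 2
x_4 = 1.1250, f(x_4) = 3.080217, coefficient = 2
x_5 = 1.4062, f(x_5) = 4.080624, coefficient = 2
x_6 = 1.6875, f(x_6) = 5.405949, coefficient = 2
x_7 = 1.9688, f(x_7) = 7.161719, coefficient = 2
x_8 = 2.2500, f(x_8) = 9.487736, coefficient = 1

I ≈ (0.281250/2) × 60.754572 = 8.543612
Exact value: 8.487736
Error: 0.055876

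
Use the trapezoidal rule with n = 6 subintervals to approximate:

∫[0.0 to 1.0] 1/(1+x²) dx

f(x) = 1/(1+x²)
a = 0.0, b = 1.0, n = 6
h = (b - a)/n = 0.166667

Trapezoidal rule: (h/2)[f(x₀) + 2f(x₁) + 2f(x₂) + ... + f(xₙ)]

x_0 = 0.0000, f(x_0) = 1.000000, coefficient = 1
x_1 = 0.1667, f(x_1) = 0.972973, coefficient = 2
x_2 = 0.3333, f(x_2) = 0.900000, coefficient = 2
x_3 = 0.5000, f(x_3) = 0.800000, coefficient = 2
x_4 = 0.6667, f(x_4) = 0.692308, coefficient = 2
x_5 = 0.8333, f(x_5) = 0.590164, coefficient = 2
x_6 = 1.0000, f(x_6) = 0.500000, coefficient = 1

I ≈ (0.166667/2) × 9.410889 = 0.784241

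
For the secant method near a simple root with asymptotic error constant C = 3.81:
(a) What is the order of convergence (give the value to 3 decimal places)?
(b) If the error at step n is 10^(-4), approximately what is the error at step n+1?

(a) Secant method has superlinear convergence with order φ = (1+√5)/2 ≈ 1.618.
    This means |e_{n+1}| ≈ C|e_n|^1.618.

(b) With |e_n| = 10^(-4) and C = 3.81:
    |e_{n+1}| ≈ 3.81 × (10^(-4))^1.618 = 3.81 × 10^(-6.47)

(a) ≈ 1.618 (golden ratio); (b) |e_{n+1}| ≈ 1.285e-06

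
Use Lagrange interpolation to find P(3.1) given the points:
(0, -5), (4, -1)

Lagrange interpolation formula:
P(x) = Σ yᵢ × Lᵢ(x)
where Lᵢ(x) = Π_{j≠i} (x - xⱼ)/(xᵢ - xⱼ)

L_0(3.1) = (3.1 - 4)/(0 - 4) = 0.225000
L_1(3.1) = (3.1 - 0)/(4 - 0) = 0.775000

P(3.1) = (-5)×L_0(3.1) + (-1)×L_1(3.1)
P(3.1) = -1.900000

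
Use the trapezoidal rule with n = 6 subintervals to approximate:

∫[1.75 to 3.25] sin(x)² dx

f(x) = sin(x)²
a = 1.75, b = 3.25, n = 6
h = (b - a)/n = 0.250000

Trapezoidal rule: (h/2)[f(x₀) + 2f(x₁) + 2f(x₂) + ... + f(xₙ)]

x_0 = 1.7500, f(x_0) = 0.968228, coefficient = 1
x_1 = 2.0000, f(x_1) = 0.826822, coefficient = 2
x_2 = 2.2500, f(x_2) = 0.605398, coefficient = 2
x_3 = 2.5000, f(x_3) = 0.358169, coefficient = 2
x_4 = 2.7500, f(x_4) = 0.145665, coefficient = 2
x_5 = 3.0000, f(x_5) = 0.019915, coefficient = 2
x_6 = 3.2500, f(x_6) = 0.011706, coefficient = 1

I ≈ (0.250000/2) × 4.891872 = 0.611484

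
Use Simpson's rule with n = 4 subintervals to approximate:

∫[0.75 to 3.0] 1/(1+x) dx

f(x) = 1/(1+x)
a = 0.75, b = 3.0, n = 4
h = (b - a)/n = 0.562500

Simpson's rule: (h/3)[f(x₀) + 4f(x₁) + 2f(x₂) + ... + f(xₙ)]

x_0 = 0.7500, f(x_0) = 0.571429, coefficient = 1
x_1 = 1.3125, f(x_1) = 0.432432, coefficient = 4
x_2 = 1.8750, f(x_2) = 0.347826, coefficient = 2
x_3 = 2.4375, f(x_3) = 0.290909, coefficient = 4
x_4 = 3.0000, f(x_4) = 0.250000, coefficient = 1

I ≈ (0.562500/3) × 4.410447 = 0.826959
Exact value: 0.826679
Error: 0.000280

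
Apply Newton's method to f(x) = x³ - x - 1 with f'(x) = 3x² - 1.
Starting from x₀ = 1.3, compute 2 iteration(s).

f(x) = x³ - x - 1
f'(x) = 3x² - 1
x₀ = 1.3

Newton-Raphson formula: x_{n+1} = x_n - f(x_n)/f'(x_n)

Iteration 1:
  f(1.300000) = -0.103000
  f'(1.300000) = 4.070000
  x_1 = 1.300000 - (-0.103000)/4.070000 = 1.325307
Iteration 2:
  f(1.325307) = 0.002514
  f'(1.325307) = 4.269317
  x_2 = 1.325307 - 0.002514/4.269317 = 1.324718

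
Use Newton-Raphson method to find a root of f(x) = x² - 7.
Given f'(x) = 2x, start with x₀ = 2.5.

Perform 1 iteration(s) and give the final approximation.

f(x) = x² - 7
f'(x) = 2x
x₀ = 2.5

Newton-Raphson formula: x_{n+1} = x_n - f(x_n)/f'(x_n)

Iteration 1:
  f(2.500000) = -0.750000
  f'(2.500000) = 5.000000
  x_1 = 2.500000 - (-0.750000)/5.000000 = 2.650000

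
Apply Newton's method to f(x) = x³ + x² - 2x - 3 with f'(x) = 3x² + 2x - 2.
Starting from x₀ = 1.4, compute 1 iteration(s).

f(x) = x³ + x² - 2x - 3
f'(x) = 3x² + 2x - 2
x₀ = 1.4

Newton-Raphson formula: x_{n+1} = x_n - f(x_n)/f'(x_n)

Iteration 1:
  f(1.400000) = -1.096000
  f'(1.400000) = 6.680000
  x_1 = 1.400000 - (-1.096000)/6.680000 = 1.564072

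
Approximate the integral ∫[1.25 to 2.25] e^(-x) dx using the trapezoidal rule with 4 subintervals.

f(x) = e^(-x)
a = 1.25, b = 2.25, n = 4
h = (b - a)/n = 0.250000

Trapezoidal rule: (h/2)[f(x₀) + 2f(x₁) + 2f(x₂) + ... + f(xₙ)]

x_0 = 1.2500, f(x_0) = 0.286505, coefficient = 1
x_1 = 1.5000, f(x_1) = 0.223130, coefficient = 2
x_2 = 1.7500, f(x_2) = 0.173774, coefficient = 2
x_3 = 2.0000, f(x_3) = 0.135335, coefficient = 2
x_4 = 2.2500, f(x_4) = 0.105399, coefficient = 1

I ≈ (0.250000/2) × 1.456383 = 0.182048
Exact value: 0.181106
Error: 0.000942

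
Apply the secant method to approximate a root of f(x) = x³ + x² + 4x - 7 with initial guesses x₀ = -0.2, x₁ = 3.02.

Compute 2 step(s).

f(x) = x³ + x² + 4x - 7
x₀ = -0.2, x₁ = 3.02

Secant formula: x_{n+1} = x_n - f(x_n)(x_n - x_{n-1})/(f(x_n) - f(x_{n-1}))

Iteration 1:
  f(-0.200000) = -7.768000
  f(3.020000) = 41.744008
  x_2 = 3.020000 - 41.744008×(3.020000 - (-0.200000))/(41.744008 - (-7.768000))
       = 0.305190
Iteration 2:
  f(3.020000) = 41.744008
  f(0.305190) = -5.657674
  x_3 = 0.305190 - (-5.657674)×(0.305190 - 3.020000)/(-5.657674 - 41.744008)
       = 0.629219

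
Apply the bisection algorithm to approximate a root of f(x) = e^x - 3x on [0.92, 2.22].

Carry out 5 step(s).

f(x) = e^x - 3x
Initial interval: [0.92, 2.22]

Iteration 1:
  c_1 = (0.920000 + 2.220000)/2 = 1.570000
  f(c_1) = f(1.570000) = 0.096648
  f(a) × f(c) < 0, new interval: [0.920000, 1.570000]
Iteration 2:
  c_2 = (0.920000 + 1.570000)/2 = 1.245000
  f(c_2) = f(1.245000) = -0.262065
  f(a) × f(c) ≥ 0, new interval: [1.245000, 1.570000]
Iteration 3:
  c_3 = (1.245000 + 1.570000)/2 = 1.407500
  f(c_3) = f(1.407500) = -0.136772
  f(a) × f(c) ≥ 0, new interval: [1.407500, 1.570000]
Iteration 4:
  c_4 = (1.407500 + 1.570000)/2 = 1.488750
  f(c_4) = f(1.488750) = -0.034697
  f(a) × f(c) ≥ 0, new interval: [1.488750, 1.570000]
Iteration 5:
  c_5 = (1.488750 + 1.570000)/2 = 1.529375
  f(c_5) = f(1.529375) = 0.027166
  f(a) × f(c) < 0, new interval: [1.488750, 1.529375]

After 5 iteration(s), the approximation is c_5 = 1.529375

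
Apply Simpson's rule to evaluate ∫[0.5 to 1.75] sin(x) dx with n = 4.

f(x) = sin(x)
a = 0.5, b = 1.75, n = 4
h = (b - a)/n = 0.312500

Simpson's rule: (h/3)[f(x₀) + 4f(x₁) + 2f(x₂) + ... + f(xₙ)]

x_0 = 0.5000, f(x_0) = 0.479426, coefficient = 1
x_1 = 0.8125, f(x_1) = 0.726009, coefficient = 4
x_2 = 1.1250, f(x_2) = 0.902268, coefficient = 2
x_3 = 1.4375, f(x_3) = 0.991129, coefficient = 4
x_4 = 1.7500, f(x_4) = 0.983986, coefficient = 1

I ≈ (0.312500/3) × 10.136498 = 1.055885
Exact value: 1.055829
Error: 0.000057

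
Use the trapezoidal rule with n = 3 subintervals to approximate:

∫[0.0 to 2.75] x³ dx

f(x) = x³
a = 0.0, b = 2.75, n = 3
h = (b - a)/n = 0.916667

Trapezoidal rule: (h/2)[f(x₀) + 2f(x₁) + 2f(x₂) + ... + f(xₙ)]

x_0 = 0.0000, f(x_0) = 0.000000, coefficient = 1
x_1 = 0.9167, f(x_1) = 0.770255, coefficient = 2
x_2 = 1.8333, f(x_2) = 6.162037, coefficient = 2
x_3 = 2.7500, f(x_3) = 20.796875, coefficient = 1

I ≈ (0.916667/2) × 34.661458 = 15.886502
Exact value: 14.297852
Error: 1.588650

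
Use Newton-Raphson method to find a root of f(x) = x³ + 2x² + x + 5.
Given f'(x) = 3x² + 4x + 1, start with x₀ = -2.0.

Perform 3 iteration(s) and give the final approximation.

f(x) = x³ + 2x² + x + 5
f'(x) = 3x² + 4x + 1
x₀ = -2.0

Newton-Raphson formula: x_{n+1} = x_n - f(x_n)/f'(x_n)

Iteration 1:
  f(-2.000000) = 3.000000
  f'(-2.000000) = 5.000000
  x_1 = -2.000000 - 3.000000/5.000000 = -2.600000
Iteration 2:
  f(-2.600000) = -1.656000
  f'(-2.600000) = 10.880000
  x_2 = -2.600000 - (-1.656000)/10.880000 = -2.447794
Iteration 3:
  f(-2.447794) = -0.130840
  f'(-2.447794) = 9.183912
  x_3 = -2.447794 - (-0.130840)/9.183912 = -2.433547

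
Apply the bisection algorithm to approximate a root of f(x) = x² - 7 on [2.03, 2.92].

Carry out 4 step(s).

f(x) = x² - 7
Initial interval: [2.03, 2.92]

Iteration 1:
  c_1 = (2.030000 + 2.920000)/2 = 2.475000
  f(c_1) = f(2.475000) = -0.874375
  f(a) × f(c) ≥ 0, new interval: [2.475000, 2.920000]
Iteration 2:
  c_2 = (2.475000 + 2.920000)/2 = 2.697500
  f(c_2) = f(2.697500) = 0.276506
  f(a) × f(c) < 0, new interval: [2.475000, 2.697500]
Iteration 3:
  c_3 = (2.475000 + 2.697500)/2 = 2.586250
  f(c_3) = f(2.586250) = -0.311311
  f(a) × f(c) ≥ 0, new interval: [2.586250, 2.697500]
Iteration 4:
  c_4 = (2.586250 + 2.697500)/2 = 2.641875
  f(c_4) = f(2.641875) = -0.020496
  f(a) × f(c) ≥ 0, new interval: [2.641875, 2.697500]

After 4 iteration(s), the approximation is c_4 = 2.641875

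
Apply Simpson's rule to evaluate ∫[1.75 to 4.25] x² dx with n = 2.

f(x) = x²
a = 1.75, b = 4.25, n = 2
h = (b - a)/n = 1.250000

Simpson's rule: (h/3)[f(x₀) + 4f(x₁) + 2f(x₂) + ... + f(xₙ)]

x_0 = 1.7500, f(x_0) = 3.062500, coefficient = 1
x_1 = 3.0000, f(x_1) = 9.000000, coefficient = 4
x_2 = 4.2500, f(x_2) = 18.062500, coefficient = 1

I ≈ (1.250000/3) × 57.125000 = 23.802083
Exact value: 23.802083
Error: 0.000000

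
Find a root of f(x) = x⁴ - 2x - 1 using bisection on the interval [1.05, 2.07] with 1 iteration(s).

f(x) = x⁴ - 2x - 1
Initial interval: [1.05, 2.07]

Iteration 1:
  c_1 = (1.050000 + 2.070000)/2 = 1.560000
  f(c_1) = f(1.560000) = 1.802409
  f(a) × f(c) < 0, new interval: [1.050000, 1.560000]

After 1 iteration(s), the approximation is c_1 = 1.560000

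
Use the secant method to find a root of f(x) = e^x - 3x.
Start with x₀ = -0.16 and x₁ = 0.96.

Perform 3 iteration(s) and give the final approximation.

f(x) = e^x - 3x
x₀ = -0.16, x₁ = 0.96

Secant formula: x_{n+1} = x_n - f(x_n)(x_n - x_{n-1})/(f(x_n) - f(x_{n-1}))

Iteration 1:
  f(-0.160000) = 1.332144
  f(0.960000) = -0.268304
  x_2 = 0.960000 - (-0.268304)×(0.960000 - (-0.160000))/(-0.268304 - 1.332144)
       = 0.772240
Iteration 2:
  f(0.960000) = -0.268304
  f(0.772240) = -0.152110
  x_3 = 0.772240 - (-0.152110)×(0.772240 - 0.960000)/(-0.152110 - (-0.268304))
       = 0.526440
Iteration 3:
  f(0.772240) = -0.152110
  f(0.526440) = 0.113575
  x_4 = 0.526440 - 0.113575×(0.526440 - 0.772240)/(0.113575 - (-0.152110))
       = 0.631514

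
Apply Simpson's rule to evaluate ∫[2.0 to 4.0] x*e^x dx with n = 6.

f(x) = x*e^x
a = 2.0, b = 4.0, n = 6
h = (b - a)/n = 0.333333

Simpson's rule: (h/3)[f(x₀) + 4f(x₁) + 2f(x₂) + ... + f(xₙ)]

x_0 = 2.0000, f(x_0) = 14.778112, coefficient = 1
x_1 = 2.3333, f(x_1) = 24.061937, coefficient = 4
x_2 = 2.6667, f(x_2) = 38.378443, coefficient = 2
x_3 = 3.0000, f(x_3) = 60.256611, coefficient = 4
x_4 = 3.3333, f(x_4) = 93.438750, coefficient = 2
x_5 = 3.6667, f(x_5) = 143.444708, coefficient = 4
x_6 = 4.0000, f(x_6) = 218.392600, coefficient = 1

I ≈ (0.333333/3) × 1407.858119 = 156.428680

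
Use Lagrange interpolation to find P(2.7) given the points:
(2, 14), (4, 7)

Lagrange interpolation formula:
P(x) = Σ yᵢ × Lᵢ(x)
where Lᵢ(x) = Π_{j≠i} (x - xⱼ)/(xᵢ - xⱼ)

L_0(2.7) = (2.7 - 4)/(2 - 4) = 0.650000
L_1(2.7) = (2.7 - 2)/(4 - 2) = 0.350000

P(2.7) = 14×L_0(2.7) + 7×L_1(2.7)
P(2.7) = 11.550000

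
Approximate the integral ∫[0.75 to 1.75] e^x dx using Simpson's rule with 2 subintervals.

f(x) = e^x
a = 0.75, b = 1.75, n = 2
h = (b - a)/n = 0.500000

Simpson's rule: (h/3)[f(x₀) + 4f(x₁) + 2f(x₂) + ... + f(xₙ)]

x_0 = 0.7500, f(x_0) = 2.117000, coefficient = 1
x_1 = 1.2500, f(x_1) = 3.490343, coefficient = 4
x_2 = 1.7500, f(x_2) = 5.754603, coefficient = 1

I ≈ (0.500000/3) × 21.832975 = 3.638829
Exact value: 3.637603
Error: 0.001226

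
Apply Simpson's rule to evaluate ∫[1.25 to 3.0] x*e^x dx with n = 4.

f(x) = x*e^x
a = 1.25, b = 3.0, n = 4
h = (b - a)/n = 0.437500

Simpson's rule: (h/3)[f(x₀) + 4f(x₁) + 2f(x₂) + ... + f(xₙ)]

x_0 = 1.2500, f(x_0) = 4.362929, coefficient = 1
x_1 = 1.6875, f(x_1) = 9.122539, coefficient = 4
x_2 = 2.1250, f(x_2) = 17.792407, coefficient = 2
x_3 = 2.5625, f(x_3) = 33.231006, coefficient = 4
x_4 = 3.0000, f(x_4) = 60.256611, coefficient = 1

I ≈ (0.437500/3) × 269.618532 = 39.319369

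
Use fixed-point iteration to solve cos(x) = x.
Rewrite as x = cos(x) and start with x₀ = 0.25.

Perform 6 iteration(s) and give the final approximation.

Equation: cos(x) = x
Fixed-point form: x = cos(x)
x₀ = 0.25

x_1 = g(0.250000) = 0.968912
x_2 = g(0.968912) = 0.566196
x_3 = g(0.566196) = 0.843947
x_4 = g(0.843947) = 0.664518
x_5 = g(0.664518) = 0.787214
x_6 = g(0.787214) = 0.705822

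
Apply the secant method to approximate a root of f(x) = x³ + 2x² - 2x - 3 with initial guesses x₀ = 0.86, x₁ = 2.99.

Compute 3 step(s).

f(x) = x³ + 2x² - 2x - 3
x₀ = 0.86, x₁ = 2.99

Secant formula: x_{n+1} = x_n - f(x_n)(x_n - x_{n-1})/(f(x_n) - f(x_{n-1}))

Iteration 1:
  f(0.860000) = -2.604744
  f(2.990000) = 35.631099
  x_2 = 2.990000 - 35.631099×(2.990000 - 0.860000)/(35.631099 - (-2.604744))
       = 1.005102
Iteration 2:
  f(2.990000) = 35.631099
  f(1.005102) = -1.974359
  x_3 = 1.005102 - (-1.974359)×(1.005102 - 2.990000)/(-1.974359 - 35.631099)
       = 1.109313
Iteration 3:
  f(1.005102) = -1.974359
  f(1.109313) = -1.392381
  x_4 = 1.109313 - (-1.392381)×(1.109313 - 1.005102)/(-1.392381 - (-1.974359))
       = 1.358638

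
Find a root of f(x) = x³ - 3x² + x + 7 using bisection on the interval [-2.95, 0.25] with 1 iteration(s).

f(x) = x³ - 3x² + x + 7
Initial interval: [-2.95, 0.25]

Iteration 1:
  c_1 = (-2.950000 + 0.250000)/2 = -1.350000
  f(c_1) = f(-1.350000) = -2.277875
  f(a) × f(c) ≥ 0, new interval: [-1.350000, 0.250000]

After 1 iteration(s), the approximation is c_1 = -1.350000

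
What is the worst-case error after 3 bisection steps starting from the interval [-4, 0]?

Bisection error bound: |error| ≤ (b-a)/2^n
|error| ≤ (0 - (-4))/2^3 = 4/2^3
|error| ≤ 0.5000000000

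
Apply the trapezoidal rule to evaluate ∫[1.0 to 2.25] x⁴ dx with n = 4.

f(x) = x⁴
a = 1.0, b = 2.25, n = 4
h = (b - a)/n = 0.312500

Trapezoidal rule: (h/2)[f(x₀) + 2f(x₁) + 2f(x₂) + ... + f(xₙ)]

x_0 = 1.0000, f(x_0) = 1.000000, coefficient = 1
x_1 = 1.3125, f(x_1) = 2.967545, coefficient = 2
x_2 = 1.6250, f(x_2) = 6.972900, coefficient = 2
x_3 = 1.9375, f(x_3) = 14.091812, coefficient = 2
x_4 = 2.2500, f(x_4) = 25.628906, coefficient = 1

I ≈ (0.312500/2) × 74.693420 = 11.670847
Exact value: 11.333008
Error: 0.337839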